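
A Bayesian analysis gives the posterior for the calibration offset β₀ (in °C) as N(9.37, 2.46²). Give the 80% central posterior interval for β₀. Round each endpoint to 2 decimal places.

The posterior is symmetric, so the 80% equal-tailed interval is β₀ = 9.37 ± z·2.46 with z = 1.282.
Half-width: 1.282 × 2.46 = 3.15.
9.37 − 3.15 = 6.22; 9.37 + 3.15 = 12.52.

[6.22, 12.52]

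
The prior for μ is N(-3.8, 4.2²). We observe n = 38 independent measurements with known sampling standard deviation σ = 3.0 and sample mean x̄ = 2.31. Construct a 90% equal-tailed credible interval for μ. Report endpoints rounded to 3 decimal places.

Posterior precision = 1/4.2² + 38/3.0² = 0.0567 + 4.2222 = 4.2789, so posterior SD = 0.4834.
Posterior mean = (-3.8/4.2² + 38·2.31/3.0²) / 4.2789 = 2.2291.
Interval: 2.2291 ± 1.645 × 0.4834 → [1.434, 3.024].

[1.434, 3.024]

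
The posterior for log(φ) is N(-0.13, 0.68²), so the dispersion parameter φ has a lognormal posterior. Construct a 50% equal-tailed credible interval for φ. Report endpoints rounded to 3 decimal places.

[0.555, 1.389]

On the log scale the 50% interval is -0.13 ± 0.674 × 0.68 = [-0.5887, 0.3287].
Exponentiate: [e^-0.5887, e^0.3287] = [0.555, 1.389].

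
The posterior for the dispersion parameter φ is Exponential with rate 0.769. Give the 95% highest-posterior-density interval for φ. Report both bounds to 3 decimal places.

The exponential density is strictly decreasing on [0, ∞), so the HPD interval is anchored at 0: [0, q] with P(φ ≤ q) = 0.95.
q = −ln(1 − 0.95) / 0.769 = 2.9957 / 0.769 = 3.896.

[0.000, 3.896]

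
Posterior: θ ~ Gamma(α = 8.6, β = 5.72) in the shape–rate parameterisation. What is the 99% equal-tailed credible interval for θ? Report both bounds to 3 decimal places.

[0.508, 3.147]

Posterior: Gamma(shape 8.6, rate 5.72).
Equal-tailed 99% interval: Gamma(8.6, 5.72) quantiles at 0.005 and 0.995.
Posterior mean ≈ 1.503, SD ≈ 0.513; a Normal approximation gives roughly [0.183, 2.824].
Exact: lower = 0.508; upper = 3.147.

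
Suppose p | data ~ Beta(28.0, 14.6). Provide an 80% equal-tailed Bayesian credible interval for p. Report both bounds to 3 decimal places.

[0.563, 0.748]

Posterior: Beta(28.0, 14.6).
Equal-tailed 80% interval: the 0.1 and 0.9 quantiles of Beta(28.0, 14.6).
Posterior mean ≈ 0.657, SD ≈ 0.072; a Normal approximation gives roughly [0.565, 0.749].
Exact: F⁻¹(0.1) = 0.563; F⁻¹(0.9) = 0.748.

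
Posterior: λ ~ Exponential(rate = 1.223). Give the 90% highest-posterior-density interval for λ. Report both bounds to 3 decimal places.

The exponential density is strictly decreasing on [0, ∞), so the HPD interval is anchored at 0: [0, q] with P(λ ≤ q) = 0.90.
q = −ln(1 − 0.90) / 1.223 = 2.3026 / 1.223 = 1.883.

[0.000, 1.883]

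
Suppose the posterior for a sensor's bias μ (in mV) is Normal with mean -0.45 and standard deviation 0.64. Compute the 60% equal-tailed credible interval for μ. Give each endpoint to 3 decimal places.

[-0.989, 0.089]

The posterior is symmetric, so the 60% equal-tailed interval is μ = -0.45 ± z·0.64 with z = 0.842.
Half-width: 0.842 × 0.64 = 0.539.
-0.45 − 0.539 = -0.989; -0.45 + 0.539 = 0.089.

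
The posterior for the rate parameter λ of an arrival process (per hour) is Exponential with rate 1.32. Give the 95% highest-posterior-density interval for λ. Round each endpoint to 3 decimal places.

The exponential density is strictly decreasing on [0, ∞), so the HPD interval is anchored at 0: [0, q] with P(λ ≤ q) = 0.95.
q = −ln(1 − 0.95) / 1.32 = 2.9957 / 1.32 = 2.269.

[0.000, 2.269]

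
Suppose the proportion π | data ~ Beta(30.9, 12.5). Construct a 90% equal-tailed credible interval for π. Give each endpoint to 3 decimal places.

[0.595, 0.818]

Posterior: Beta(30.9, 12.5).
Equal-tailed 90% interval: the 0.05 and 0.95 quantiles of Beta(30.9, 12.5).
Posterior mean ≈ 0.712, SD ≈ 0.068; a Normal approximation gives roughly [0.600, 0.824].
Exact: F⁻¹(0.05) = 0.595; F⁻¹(0.95) = 0.818.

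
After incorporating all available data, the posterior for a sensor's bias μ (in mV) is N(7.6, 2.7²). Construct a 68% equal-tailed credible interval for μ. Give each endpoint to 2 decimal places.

The posterior is symmetric, so the 68% equal-tailed interval is μ = 7.6 ± z·2.7 with z = 0.994.
Half-width: 0.994 × 2.7 = 2.69.
7.6 − 2.69 = 4.91; 7.6 + 2.69 = 10.29.

[4.91, 10.29]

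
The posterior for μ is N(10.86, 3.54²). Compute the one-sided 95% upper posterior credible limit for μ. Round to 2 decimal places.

16.68

Need U with P(μ ≤ U) = 0.95: U = 10.86 + z_{0.05}·3.54.
z = 1.645; U = 10.86 + 1.645 × 3.54 = 16.68.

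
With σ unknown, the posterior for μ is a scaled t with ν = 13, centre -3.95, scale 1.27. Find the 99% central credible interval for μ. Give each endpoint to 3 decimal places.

[-7.776, -0.124]

The t_13 distribution is symmetric; the 99% interval is -3.95 ± t·1.27 with t_{0.995,13} = 3.012.
Half-width: 3.012 × 1.27 = 3.826.
-3.95 − 3.826 = -7.776; -3.95 + 3.826 = -0.124.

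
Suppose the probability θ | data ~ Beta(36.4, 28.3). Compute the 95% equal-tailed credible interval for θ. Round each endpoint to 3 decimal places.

[0.441, 0.680]

Posterior: Beta(36.4, 28.3).
Equal-tailed 95% interval: the 0.025 and 0.975 quantiles of Beta(36.4, 28.3).
Posterior mean ≈ 0.563, SD ≈ 0.061; a Normal approximation gives roughly [0.443, 0.683].
Exact: F⁻¹(0.025) = 0.441; F⁻¹(0.975) = 0.680.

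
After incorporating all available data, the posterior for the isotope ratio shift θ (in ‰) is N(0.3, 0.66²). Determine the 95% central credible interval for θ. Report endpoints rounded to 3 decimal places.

The posterior is symmetric, so the 95% equal-tailed interval is θ = 0.3 ± z·0.66 with z = 1.960.
Half-width: 1.960 × 0.66 = 1.294.
0.3 − 1.294 = -0.994; 0.3 + 1.294 = 1.594.

[-0.994, 1.594]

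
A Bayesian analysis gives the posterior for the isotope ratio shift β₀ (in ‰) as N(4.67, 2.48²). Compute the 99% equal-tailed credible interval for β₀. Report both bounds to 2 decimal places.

The posterior is symmetric, so the 99% equal-tailed interval is β₀ = 4.67 ± z·2.48 with z = 2.576.
Half-width: 2.576 × 2.48 = 6.39.
4.67 − 6.39 = -1.72; 4.67 + 6.39 = 11.06.

[-1.72, 11.06]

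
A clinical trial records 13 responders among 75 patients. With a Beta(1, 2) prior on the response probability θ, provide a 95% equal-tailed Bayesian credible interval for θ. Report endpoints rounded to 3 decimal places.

Posterior: Beta(1+13, 2+62) = Beta(14, 64).
Equal-tailed 95% interval: the 0.025 and 0.975 quantiles of Beta(14, 64).
Posterior mean ≈ 0.179, SD ≈ 0.043; a Normal approximation gives roughly [0.095, 0.264].
Exact: F⁻¹(0.025) = 0.103; F⁻¹(0.975) = 0.271.

[0.103, 0.271]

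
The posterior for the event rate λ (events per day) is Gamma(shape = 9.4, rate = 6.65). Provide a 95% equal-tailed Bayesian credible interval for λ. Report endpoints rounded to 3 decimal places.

Posterior: Gamma(shape 9.4, rate 6.65).
Equal-tailed 95% interval: Gamma(9.4, 6.65) quantiles at 0.025 and 0.975.
Posterior mean ≈ 1.414, SD ≈ 0.461; a Normal approximation gives roughly [0.510, 2.317].
Exact: lower = 0.659; upper = 2.450.

[0.659, 2.450]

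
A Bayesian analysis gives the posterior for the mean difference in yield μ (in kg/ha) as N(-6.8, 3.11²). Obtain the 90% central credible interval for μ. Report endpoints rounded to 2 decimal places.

The posterior is symmetric, so the 90% equal-tailed interval is μ = -6.8 ± z·3.11 with z = 1.645.
Half-width: 1.645 × 3.11 = 5.12.
-6.8 − 5.12 = -11.92; -6.8 + 5.12 = -1.68.

[-11.92, -1.68]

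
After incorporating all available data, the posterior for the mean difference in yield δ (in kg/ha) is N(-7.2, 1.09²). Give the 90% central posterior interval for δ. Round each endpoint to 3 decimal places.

[-8.993, -5.407]

The posterior is symmetric, so the 90% equal-tailed interval is δ = -7.2 ± z·1.09 with z = 1.645.
Half-width: 1.645 × 1.09 = 1.793.
-7.2 − 1.793 = -8.993; -7.2 + 1.793 = -5.407.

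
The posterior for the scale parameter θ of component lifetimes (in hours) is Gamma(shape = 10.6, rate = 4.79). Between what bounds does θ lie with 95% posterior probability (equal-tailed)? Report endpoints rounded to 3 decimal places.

[1.088, 3.731]

Posterior: Gamma(shape 10.6, rate 4.79).
Equal-tailed 95% interval: Gamma(10.6, 4.79) quantiles at 0.025 and 0.975.
Posterior mean ≈ 2.213, SD ≈ 0.680; a Normal approximation gives roughly [0.881, 3.545].
Exact: lower = 1.088; upper = 3.731.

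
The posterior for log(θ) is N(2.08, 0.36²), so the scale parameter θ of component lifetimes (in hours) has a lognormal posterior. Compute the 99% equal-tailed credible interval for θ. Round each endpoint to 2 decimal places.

On the log scale the 99% interval is 2.08 ± 2.576 × 0.36 = [1.1527, 3.0073].
Exponentiate: [e^1.1527, e^3.0073] = [3.17, 20.23].

[3.17, 20.23]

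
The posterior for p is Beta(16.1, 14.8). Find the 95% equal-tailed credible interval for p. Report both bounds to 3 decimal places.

Posterior: Beta(16.1, 14.8).
Equal-tailed 95% interval: the 0.025 and 0.975 quantiles of Beta(16.1, 14.8).
Posterior mean ≈ 0.521, SD ≈ 0.088; a Normal approximation gives roughly [0.348, 0.694].
Exact: F⁻¹(0.025) = 0.348; F⁻¹(0.975) = 0.692.

[0.348, 0.692]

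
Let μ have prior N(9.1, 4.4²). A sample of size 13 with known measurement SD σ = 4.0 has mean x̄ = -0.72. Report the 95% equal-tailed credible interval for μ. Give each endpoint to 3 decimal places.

[-2.241, 1.975]

Posterior precision = 1/4.4² + 13/4.0² = 0.0517 + 0.8125 = 0.8642, so posterior SD = 1.0757.
Posterior mean = (9.1/4.4² + 13·-0.72/4.0²) / 0.8642 = -0.1330.
Interval: -0.1330 ± 1.960 × 1.0757 → [-2.241, 1.975].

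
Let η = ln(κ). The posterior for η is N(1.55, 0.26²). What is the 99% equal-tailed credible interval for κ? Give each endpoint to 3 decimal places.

[2.412, 9.205]

On the log scale the 99% interval is 1.55 ± 2.576 × 0.26 = [0.8803, 2.2197].
Exponentiate: [e^0.8803, e^2.2197] = [2.412, 9.205].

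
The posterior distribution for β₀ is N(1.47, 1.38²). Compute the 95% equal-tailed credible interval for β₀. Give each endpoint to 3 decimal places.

The posterior is symmetric, so the 95% equal-tailed interval is β₀ = 1.47 ± z·1.38 with z = 1.960.
Half-width: 1.960 × 1.38 = 2.705.
1.47 − 2.705 = -1.235; 1.47 + 2.705 = 4.175.

[-1.235, 4.175]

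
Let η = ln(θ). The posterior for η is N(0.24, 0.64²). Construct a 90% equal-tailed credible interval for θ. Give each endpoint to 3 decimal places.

[0.444, 3.643]

On the log scale the 90% interval is 0.24 ± 1.645 × 0.64 = [-0.8127, 1.2927].
Exponentiate: [e^-0.8127, e^1.2927] = [0.444, 3.643].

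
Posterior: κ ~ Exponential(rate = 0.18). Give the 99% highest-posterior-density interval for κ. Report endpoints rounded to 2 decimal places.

[0.00, 25.58]

The exponential density is strictly decreasing on [0, ∞), so the HPD interval is anchored at 0: [0, q] with P(κ ≤ q) = 0.99.
q = −ln(1 − 0.99) / 0.18 = 4.6052 / 0.18 = 25.58.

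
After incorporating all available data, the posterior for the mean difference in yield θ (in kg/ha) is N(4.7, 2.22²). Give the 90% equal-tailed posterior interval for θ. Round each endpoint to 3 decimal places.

The posterior is symmetric, so the 90% equal-tailed interval is θ = 4.7 ± z·2.22 with z = 1.645.
Half-width: 1.645 × 2.22 = 3.652.
4.7 − 3.652 = 1.048; 4.7 + 3.652 = 8.352.

[1.048, 8.352]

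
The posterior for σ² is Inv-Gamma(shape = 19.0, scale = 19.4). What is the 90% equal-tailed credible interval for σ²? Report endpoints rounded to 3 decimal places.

Inverse-Gamma(19.0, 19.4) quantiles: F⁻¹(0.05) and F⁻¹(0.95).
Equivalently, 1/σ² ~ Gamma(19.0, rate = 19.4); invert its 0.95 and 0.05 quantiles.
Posterior mean ≈ 1.078, SD ≈ 0.261; a Normal approximation gives roughly [0.648, 1.508].
Exact: lower = 0.727; upper = 1.559.

[0.727, 1.559]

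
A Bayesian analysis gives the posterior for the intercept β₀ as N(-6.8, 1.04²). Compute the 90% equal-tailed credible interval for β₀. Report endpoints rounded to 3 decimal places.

The posterior is symmetric, so the 90% equal-tailed interval is β₀ = -6.8 ± z·1.04 with z = 1.645.
Half-width: 1.645 × 1.04 = 1.711.
-6.8 − 1.711 = -8.511; -6.8 + 1.711 = -5.089.

[-8.511, -5.089]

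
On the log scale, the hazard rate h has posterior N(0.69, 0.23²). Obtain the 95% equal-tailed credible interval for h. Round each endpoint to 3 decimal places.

[1.270, 3.129]

On the log scale the 95% interval is 0.69 ± 1.960 × 0.23 = [0.2392, 1.1408].
Exponentiate: [e^0.2392, e^1.1408] = [1.270, 3.129].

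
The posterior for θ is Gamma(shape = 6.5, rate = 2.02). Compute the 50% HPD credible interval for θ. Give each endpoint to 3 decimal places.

[2.003, 3.597]

The posterior is unimodal and skewed, so the HPD interval has equal density at both endpoints and is the shortest 50% interval.
Solving f(2.003) = f(3.597) with F(3.597) − F(2.003) = 0.50 gives [2.003, 3.597].
For comparison, the equal-tailed interval is [2.302, 3.956]; the HPD is narrower and shifted toward the mode.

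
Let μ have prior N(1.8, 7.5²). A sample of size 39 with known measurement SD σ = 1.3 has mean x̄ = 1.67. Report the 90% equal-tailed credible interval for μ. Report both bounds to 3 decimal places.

[1.328, 2.012]

Posterior precision = 1/7.5² + 39/1.3² = 0.0178 + 23.0769 = 23.0947, so posterior SD = 0.2081.
Posterior mean = (1.8/7.5² + 39·1.67/1.3²) / 23.0947 = 1.6701.
Interval: 1.6701 ± 1.645 × 0.2081 → [1.328, 2.012].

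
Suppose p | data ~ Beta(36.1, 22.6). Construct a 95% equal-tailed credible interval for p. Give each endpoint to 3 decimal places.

Posterior: Beta(36.1, 22.6).
Equal-tailed 95% interval: the 0.025 and 0.975 quantiles of Beta(36.1, 22.6).
Posterior mean ≈ 0.615, SD ≈ 0.063; a Normal approximation gives roughly [0.492, 0.738].
Exact: F⁻¹(0.025) = 0.488; F⁻¹(0.975) = 0.734.

[0.488, 0.734]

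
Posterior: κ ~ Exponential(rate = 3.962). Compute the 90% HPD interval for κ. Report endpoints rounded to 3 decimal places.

The exponential density is strictly decreasing on [0, ∞), so the HPD interval is anchored at 0: [0, q] with P(κ ≤ q) = 0.90.
q = −ln(1 − 0.90) / 3.962 = 2.3026 / 3.962 = 0.581.

[0.000, 0.581]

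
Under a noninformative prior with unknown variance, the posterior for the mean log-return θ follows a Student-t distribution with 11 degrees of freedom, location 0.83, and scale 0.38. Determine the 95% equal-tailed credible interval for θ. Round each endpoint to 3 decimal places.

The t_11 distribution is symmetric; the 95% interval is 0.83 ± t·0.38 with t_{0.975,11} = 2.201.
Half-width: 2.201 × 0.38 = 0.836.
0.83 − 0.836 = -0.006; 0.83 + 0.836 = 1.666.

[-0.006, 1.666]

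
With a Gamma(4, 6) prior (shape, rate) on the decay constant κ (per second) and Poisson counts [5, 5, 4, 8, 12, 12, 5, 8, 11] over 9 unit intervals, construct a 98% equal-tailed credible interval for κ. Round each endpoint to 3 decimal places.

[3.698, 6.365]

Posterior: Gamma(4+70, 6+9) = Gamma(74, 15) (shape, rate).
Equal-tailed 98% interval: Gamma(74, 15) quantiles at 0.01 and 0.99.
Posterior mean ≈ 4.933, SD ≈ 0.573; a Normal approximation gives roughly [3.599, 6.267].
Exact: lower = 3.698; upper = 6.365.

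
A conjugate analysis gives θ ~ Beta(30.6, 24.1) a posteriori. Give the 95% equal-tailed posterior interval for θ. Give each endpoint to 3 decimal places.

Posterior: Beta(30.6, 24.1).
Equal-tailed 95% interval: the 0.025 and 0.975 quantiles of Beta(30.6, 24.1).
Posterior mean ≈ 0.559, SD ≈ 0.067; a Normal approximation gives roughly [0.429, 0.690].
Exact: F⁻¹(0.025) = 0.428; F⁻¹(0.975) = 0.687.

[0.428, 0.687]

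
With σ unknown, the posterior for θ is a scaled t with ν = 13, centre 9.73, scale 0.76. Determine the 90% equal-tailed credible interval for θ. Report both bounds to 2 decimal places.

[8.38, 11.08]

The t_13 distribution is symmetric; the 90% interval is 9.73 ± t·0.76 with t_{0.95,13} = 1.771.
Half-width: 1.771 × 0.76 = 1.35.
9.73 − 1.35 = 8.38; 9.73 + 1.35 = 11.08.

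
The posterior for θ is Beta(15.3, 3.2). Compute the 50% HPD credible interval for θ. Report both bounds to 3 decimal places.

[0.805, 0.915]

The posterior is unimodal and skewed, so the HPD interval has equal density at both endpoints and is the shortest 50% interval.
Solving f(0.805) = f(0.915) with F(0.915) − F(0.805) = 0.50 gives [0.805, 0.915].
For comparison, the equal-tailed interval is [0.775, 0.891]; the HPD is narrower and shifted toward the mode.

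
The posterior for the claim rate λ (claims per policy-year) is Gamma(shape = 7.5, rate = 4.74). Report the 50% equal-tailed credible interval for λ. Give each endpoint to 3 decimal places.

Posterior: Gamma(shape 7.5, rate 4.74).
Equal-tailed 50% interval: Gamma(7.5, 4.74) quantiles at 0.25 and 0.75.
Posterior mean ≈ 1.582, SD ≈ 0.578; a Normal approximation gives roughly [1.193, 1.972].
Exact: lower = 1.164; upper = 1.925.

[1.164, 1.925]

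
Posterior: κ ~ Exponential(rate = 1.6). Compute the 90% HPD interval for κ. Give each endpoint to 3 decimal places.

[0.000, 1.439]

The exponential density is strictly decreasing on [0, ∞), so the HPD interval is anchored at 0: [0, q] with P(κ ≤ q) = 0.90.
q = −ln(1 − 0.90) / 1.6 = 2.3026 / 1.6 = 1.439.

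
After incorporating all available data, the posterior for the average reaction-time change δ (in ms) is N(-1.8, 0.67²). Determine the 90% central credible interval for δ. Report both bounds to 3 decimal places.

The posterior is symmetric, so the 90% equal-tailed interval is δ = -1.8 ± z·0.67 with z = 1.645.
Half-width: 1.645 × 0.67 = 1.102.
-1.8 − 1.102 = -2.902; -1.8 + 1.102 = -0.698.

[-2.902, -0.698]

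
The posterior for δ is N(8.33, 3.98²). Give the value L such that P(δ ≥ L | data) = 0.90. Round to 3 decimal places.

Need L with P(δ ≥ L) = 0.90: L = 8.33 − z_{0.1}·3.98.
z = 1.282; L = 8.33 − 1.282 × 3.98 = 3.229.

3.229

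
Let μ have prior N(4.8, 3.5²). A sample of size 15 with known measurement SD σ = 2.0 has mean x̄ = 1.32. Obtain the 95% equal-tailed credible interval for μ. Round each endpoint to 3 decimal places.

[0.393, 2.395]

Posterior precision = 1/3.5² + 15/2.0² = 0.0816 + 3.7500 = 3.8316, so posterior SD = 0.5109.
Posterior mean = (4.8/3.5² + 15·1.32/2.0²) / 3.8316 = 1.3941.
Interval: 1.3941 ± 1.960 × 0.5109 → [0.393, 2.395].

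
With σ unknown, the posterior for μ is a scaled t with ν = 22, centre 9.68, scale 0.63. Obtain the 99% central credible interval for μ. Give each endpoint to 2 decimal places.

[7.90, 11.46]

The t_22 distribution is symmetric; the 99% interval is 9.68 ± t·0.63 with t_{0.995,22} = 2.819.
Half-width: 2.819 × 0.63 = 1.78.
9.68 − 1.78 = 7.90; 9.68 + 1.78 = 11.46.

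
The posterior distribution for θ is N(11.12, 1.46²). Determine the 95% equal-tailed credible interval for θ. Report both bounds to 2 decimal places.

The posterior is symmetric, so the 95% equal-tailed interval is θ = 11.12 ± z·1.46 with z = 1.960.
Half-width: 1.960 × 1.46 = 2.86.
11.12 − 2.86 = 8.26; 11.12 + 2.86 = 13.98.

[8.26, 13.98]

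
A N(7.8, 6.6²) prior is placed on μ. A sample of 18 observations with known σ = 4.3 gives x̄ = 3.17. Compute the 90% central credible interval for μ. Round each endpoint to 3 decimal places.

[1.629, 4.924]

Posterior precision = 1/6.6² + 18/4.3² = 0.0230 + 0.9735 = 0.9965, so posterior SD = 1.0018.
Posterior mean = (7.8/6.6² + 18·3.17/4.3²) / 0.9965 = 3.2767.
Interval: 3.2767 ± 1.645 × 1.0018 → [1.629, 4.924].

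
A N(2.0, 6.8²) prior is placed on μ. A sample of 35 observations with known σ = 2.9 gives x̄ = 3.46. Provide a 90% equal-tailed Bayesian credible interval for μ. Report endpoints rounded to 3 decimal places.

[2.648, 4.257]

Posterior precision = 1/6.8² + 35/2.9² = 0.0216 + 4.1617 = 4.1833, so posterior SD = 0.4889.
Posterior mean = (2.0/6.8² + 35·3.46/2.9²) / 4.1833 = 3.4525.
Interval: 3.4525 ± 1.645 × 0.4889 → [2.648, 4.257].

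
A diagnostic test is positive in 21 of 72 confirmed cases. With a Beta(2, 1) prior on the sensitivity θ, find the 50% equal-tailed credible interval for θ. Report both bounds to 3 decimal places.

[0.270, 0.342]

Posterior: Beta(2+21, 1+51) = Beta(23, 52).
Equal-tailed 50% interval: the 0.25 and 0.75 quantiles of Beta(23, 52).
Posterior mean ≈ 0.307, SD ≈ 0.053; a Normal approximation gives roughly [0.271, 0.342].
Exact: F⁻¹(0.25) = 0.270; F⁻¹(0.75) = 0.342.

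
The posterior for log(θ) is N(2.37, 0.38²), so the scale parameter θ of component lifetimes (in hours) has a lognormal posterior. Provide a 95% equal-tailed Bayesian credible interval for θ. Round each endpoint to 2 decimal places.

[5.08, 22.53]

On the log scale the 95% interval is 2.37 ± 1.960 × 0.38 = [1.6252, 3.1148].
Exponentiate: [e^1.6252, e^3.1148] = [5.08, 22.53].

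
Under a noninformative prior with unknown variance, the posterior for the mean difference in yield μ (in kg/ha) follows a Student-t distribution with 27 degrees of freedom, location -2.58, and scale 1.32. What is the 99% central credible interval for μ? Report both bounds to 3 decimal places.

[-6.237, 1.077]

The t_27 distribution is symmetric; the 99% interval is -2.58 ± t·1.32 with t_{0.995,27} = 2.771.
Half-width: 2.771 × 1.32 = 3.657.
-2.58 − 3.657 = -6.237; -2.58 + 3.657 = 1.077.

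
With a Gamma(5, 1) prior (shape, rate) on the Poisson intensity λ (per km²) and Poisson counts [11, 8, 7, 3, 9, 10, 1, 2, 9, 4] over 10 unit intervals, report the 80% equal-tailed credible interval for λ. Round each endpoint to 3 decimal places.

[5.327, 7.258]

Posterior: Gamma(5+64, 1+10) = Gamma(69, 11) (shape, rate).
Equal-tailed 80% interval: Gamma(69, 11) quantiles at 0.1 and 0.9.
Posterior mean ≈ 6.273, SD ≈ 0.755; a Normal approximation gives roughly [5.305, 7.240].
Exact: lower = 5.327; upper = 7.258.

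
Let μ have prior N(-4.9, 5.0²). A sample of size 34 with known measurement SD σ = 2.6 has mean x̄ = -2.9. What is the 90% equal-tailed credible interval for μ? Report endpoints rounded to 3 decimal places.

Posterior precision = 1/5.0² + 34/2.6² = 0.0400 + 5.0296 = 5.0696, so posterior SD = 0.4441.
Posterior mean = (-4.9/5.0² + 34·-2.9/2.6²) / 5.0696 = -2.9158.
Interval: -2.9158 ± 1.645 × 0.4441 → [-3.646, -2.185].

[-3.646, -2.185]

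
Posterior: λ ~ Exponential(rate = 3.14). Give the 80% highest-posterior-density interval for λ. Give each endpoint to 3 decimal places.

[0.000, 0.513]

The exponential density is strictly decreasing on [0, ∞), so the HPD interval is anchored at 0: [0, q] with P(λ ≤ q) = 0.80.
q = −ln(1 − 0.80) / 3.14 = 1.6094 / 3.14 = 0.513.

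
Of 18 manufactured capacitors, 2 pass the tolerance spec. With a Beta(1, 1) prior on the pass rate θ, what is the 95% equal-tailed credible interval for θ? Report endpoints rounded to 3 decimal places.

[0.034, 0.331]

Posterior: Beta(1+2, 1+16) = Beta(3, 17).
Equal-tailed 95% interval: the 0.025 and 0.975 quantiles of Beta(3, 17).
Posterior mean ≈ 0.150, SD ≈ 0.078; a Normal approximation gives roughly [-0.003, 0.303].
Exact: F⁻¹(0.025) = 0.034; F⁻¹(0.975) = 0.331.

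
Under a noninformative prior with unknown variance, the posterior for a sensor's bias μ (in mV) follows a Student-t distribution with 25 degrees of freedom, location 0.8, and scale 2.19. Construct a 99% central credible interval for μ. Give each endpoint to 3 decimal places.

[-5.304, 6.904]

The t_25 distribution is symmetric; the 99% interval is 0.8 ± t·2.19 with t_{0.995,25} = 2.787.
Half-width: 2.787 × 2.19 = 6.104.
0.8 − 6.104 = -5.304; 0.8 + 6.104 = 6.904.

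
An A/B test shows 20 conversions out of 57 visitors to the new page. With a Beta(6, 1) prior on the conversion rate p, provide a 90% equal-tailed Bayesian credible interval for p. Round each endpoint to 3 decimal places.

[0.308, 0.508]

Posterior: Beta(6+20, 1+37) = Beta(26, 38).
Equal-tailed 90% interval: the 0.05 and 0.95 quantiles of Beta(26, 38).
Posterior mean ≈ 0.406, SD ≈ 0.061; a Normal approximation gives roughly [0.306, 0.506].
Exact: F⁻¹(0.05) = 0.308; F⁻¹(0.95) = 0.508.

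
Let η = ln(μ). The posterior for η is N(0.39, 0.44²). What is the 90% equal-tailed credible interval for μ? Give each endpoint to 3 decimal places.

[0.716, 3.046]

On the log scale the 90% interval is 0.39 ± 1.645 × 0.44 = [-0.3337, 1.1137].
Exponentiate: [e^-0.3337, e^1.1137] = [0.716, 3.046].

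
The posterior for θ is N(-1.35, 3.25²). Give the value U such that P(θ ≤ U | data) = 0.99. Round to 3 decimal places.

Need U with P(θ ≤ U) = 0.99: U = -1.35 + z_{0.01}·3.25.
z = 2.326; U = -1.35 + 2.326 × 3.25 = 6.211.

6.211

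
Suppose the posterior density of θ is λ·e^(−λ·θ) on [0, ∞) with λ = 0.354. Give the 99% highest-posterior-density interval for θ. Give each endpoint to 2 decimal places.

The exponential density is strictly decreasing on [0, ∞), so the HPD interval is anchored at 0: [0, q] with P(θ ≤ q) = 0.99.
q = −ln(1 − 0.99) / 0.354 = 4.6052 / 0.354 = 13.01.

[0.00, 13.01]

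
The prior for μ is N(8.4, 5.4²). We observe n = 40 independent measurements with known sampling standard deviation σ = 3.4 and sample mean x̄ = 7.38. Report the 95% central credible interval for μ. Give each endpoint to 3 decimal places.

Posterior precision = 1/5.4² + 40/3.4² = 0.0343 + 3.4602 = 3.4945, so posterior SD = 0.5349.
Posterior mean = (8.4/5.4² + 40·7.38/3.4²) / 3.4945 = 7.3900.
Interval: 7.3900 ± 1.960 × 0.5349 → [6.342, 8.438].

[6.342, 8.438]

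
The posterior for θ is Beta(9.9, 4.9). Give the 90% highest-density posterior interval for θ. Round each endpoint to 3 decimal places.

[0.479, 0.864]

The posterior is unimodal and skewed, so the HPD interval has equal density at both endpoints and is the shortest 90% interval.
Solving f(0.479) = f(0.864) with F(0.864) − F(0.479) = 0.90 gives [0.479, 0.864].
For comparison, the equal-tailed interval is [0.461, 0.850]; the HPD is narrower and shifted toward the mode.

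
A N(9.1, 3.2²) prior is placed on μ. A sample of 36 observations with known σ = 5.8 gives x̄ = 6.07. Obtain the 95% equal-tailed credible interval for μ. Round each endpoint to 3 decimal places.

Posterior precision = 1/3.2² + 36/5.8² = 0.0977 + 1.0702 = 1.1678, so posterior SD = 0.9254.
Posterior mean = (9.1/3.2² + 36·6.07/5.8²) / 1.1678 = 6.3234.
Interval: 6.3234 ± 1.960 × 0.9254 → [4.510, 8.137].

[4.510, 8.137]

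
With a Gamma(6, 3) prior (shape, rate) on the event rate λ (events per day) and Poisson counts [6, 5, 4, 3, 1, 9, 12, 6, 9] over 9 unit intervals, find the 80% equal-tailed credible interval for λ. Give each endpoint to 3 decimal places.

[4.269, 5.933]

Posterior: Gamma(6+55, 3+9) = Gamma(61, 12) (shape, rate).
Equal-tailed 80% interval: Gamma(61, 12) quantiles at 0.1 and 0.9.
Posterior mean ≈ 5.083, SD ≈ 0.651; a Normal approximation gives roughly [4.249, 5.917].
Exact: lower = 4.269; upper = 5.933.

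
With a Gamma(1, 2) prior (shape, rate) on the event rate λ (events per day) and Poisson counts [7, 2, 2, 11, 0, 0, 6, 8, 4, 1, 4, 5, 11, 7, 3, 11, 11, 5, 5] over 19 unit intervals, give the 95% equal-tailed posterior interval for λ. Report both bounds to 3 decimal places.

[4.046, 5.948]

Posterior: Gamma(1+103, 2+19) = Gamma(104, 21) (shape, rate).
Equal-tailed 95% interval: Gamma(104, 21) quantiles at 0.025 and 0.975.
Posterior mean ≈ 4.952, SD ≈ 0.486; a Normal approximation gives roughly [4.001, 5.904].
Exact: lower = 4.046; upper = 5.948.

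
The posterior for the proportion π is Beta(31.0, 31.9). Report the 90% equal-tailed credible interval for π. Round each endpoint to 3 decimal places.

Posterior: Beta(31.0, 31.9).
Equal-tailed 90% interval: the 0.05 and 0.95 quantiles of Beta(31.0, 31.9).
Posterior mean ≈ 0.493, SD ≈ 0.063; a Normal approximation gives roughly [0.390, 0.596].
Exact: F⁻¹(0.05) = 0.390; F⁻¹(0.95) = 0.596.

[0.390, 0.596]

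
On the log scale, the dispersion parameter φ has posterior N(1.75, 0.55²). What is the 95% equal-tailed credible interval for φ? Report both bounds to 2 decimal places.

On the log scale the 95% interval is 1.75 ± 1.960 × 0.55 = [0.6720, 2.8280].
Exponentiate: [e^0.6720, e^2.8280] = [1.96, 16.91].

[1.96, 16.91]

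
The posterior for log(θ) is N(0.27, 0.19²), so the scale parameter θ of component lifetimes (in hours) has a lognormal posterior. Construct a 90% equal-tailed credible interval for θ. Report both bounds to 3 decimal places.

[0.958, 1.791]

On the log scale the 90% interval is 0.27 ± 1.645 × 0.19 = [-0.0425, 0.5825].
Exponentiate: [e^-0.0425, e^0.5825] = [0.958, 1.791].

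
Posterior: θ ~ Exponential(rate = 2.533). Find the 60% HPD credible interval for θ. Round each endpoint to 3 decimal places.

[0.000, 0.362]

The exponential density is strictly decreasing on [0, ∞), so the HPD interval is anchored at 0: [0, q] with P(θ ≤ q) = 0.60.
q = −ln(1 − 0.60) / 2.533 = 0.9163 / 2.533 = 0.362.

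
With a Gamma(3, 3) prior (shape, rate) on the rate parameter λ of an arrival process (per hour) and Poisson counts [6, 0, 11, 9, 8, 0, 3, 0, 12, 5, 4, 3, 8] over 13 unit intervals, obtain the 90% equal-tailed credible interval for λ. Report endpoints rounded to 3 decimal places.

Posterior: Gamma(3+69, 3+13) = Gamma(72, 16) (shape, rate).
Equal-tailed 90% interval: Gamma(72, 16) quantiles at 0.05 and 0.95.
Posterior mean ≈ 4.500, SD ≈ 0.530; a Normal approximation gives roughly [3.628, 5.372].
Exact: lower = 3.665; upper = 5.406.

[3.665, 5.406]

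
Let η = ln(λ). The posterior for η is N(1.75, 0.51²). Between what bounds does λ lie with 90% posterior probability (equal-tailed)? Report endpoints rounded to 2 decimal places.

On the log scale the 90% interval is 1.75 ± 1.645 × 0.51 = [0.9111, 2.5889].
Exponentiate: [e^0.9111, e^2.5889] = [2.49, 13.31].

[2.49, 13.31]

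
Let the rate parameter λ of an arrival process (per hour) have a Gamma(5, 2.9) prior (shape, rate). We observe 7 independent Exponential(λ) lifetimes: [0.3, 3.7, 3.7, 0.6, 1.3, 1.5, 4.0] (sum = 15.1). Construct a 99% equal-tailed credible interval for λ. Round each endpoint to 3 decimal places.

[0.275, 1.266]

Posterior: Gamma(5+7, 2.9+15.1) = Gamma(12, 18.0) (shape, rate).
Equal-tailed 99% interval: Gamma(12, 18.0) quantiles at 0.005 and 0.995.
Posterior mean ≈ 0.667, SD ≈ 0.192; a Normal approximation gives roughly [0.171, 1.162].
Exact: lower = 0.275; upper = 1.266.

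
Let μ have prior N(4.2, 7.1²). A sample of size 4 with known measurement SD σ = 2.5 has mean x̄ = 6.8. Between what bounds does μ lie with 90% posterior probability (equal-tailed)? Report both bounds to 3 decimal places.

Posterior precision = 1/7.1² + 4/2.5² = 0.0198 + 0.6400 = 0.6598, so posterior SD = 1.2311.
Posterior mean = (4.2/7.1² + 4·6.8/2.5²) / 0.6598 = 6.7218.
Interval: 6.7218 ± 1.645 × 1.2311 → [4.697, 8.747].

[4.697, 8.747]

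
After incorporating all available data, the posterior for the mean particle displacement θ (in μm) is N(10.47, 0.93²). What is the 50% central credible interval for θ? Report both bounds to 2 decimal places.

The posterior is symmetric, so the 50% equal-tailed interval is θ = 10.47 ± z·0.93 with z = 0.674.
Half-width: 0.674 × 0.93 = 0.63.
10.47 − 0.63 = 9.84; 10.47 + 0.63 = 11.10.

[9.84, 11.10]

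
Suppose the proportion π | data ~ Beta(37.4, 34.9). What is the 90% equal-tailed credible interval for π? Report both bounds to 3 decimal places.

Posterior: Beta(37.4, 34.9).
Equal-tailed 90% interval: the 0.05 and 0.95 quantiles of Beta(37.4, 34.9).
Posterior mean ≈ 0.517, SD ≈ 0.058; a Normal approximation gives roughly [0.421, 0.613].
Exact: F⁻¹(0.05) = 0.421; F⁻¹(0.95) = 0.613.

[0.421, 0.613]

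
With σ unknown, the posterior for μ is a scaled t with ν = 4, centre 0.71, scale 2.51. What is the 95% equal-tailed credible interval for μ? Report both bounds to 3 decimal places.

The t_4 distribution is symmetric; the 95% interval is 0.71 ± t·2.51 with t_{0.975,4} = 2.776.
Half-width: 2.776 × 2.51 = 6.969.
0.71 − 6.969 = -6.259; 0.71 + 6.969 = 7.679.

[-6.259, 7.679]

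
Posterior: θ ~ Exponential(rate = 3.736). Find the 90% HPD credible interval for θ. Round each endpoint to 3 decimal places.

[0.000, 0.616]

The exponential density is strictly decreasing on [0, ∞), so the HPD interval is anchored at 0: [0, q] with P(θ ≤ q) = 0.90.
q = −ln(1 − 0.90) / 3.736 = 2.3026 / 3.736 = 0.616.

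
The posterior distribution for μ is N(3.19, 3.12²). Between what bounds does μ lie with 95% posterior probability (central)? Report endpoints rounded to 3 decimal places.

[-2.925, 9.305]

The posterior is symmetric, so the 95% equal-tailed interval is μ = 3.19 ± z·3.12 with z = 1.960.
Half-width: 1.960 × 3.12 = 6.115.
3.19 − 6.115 = -2.925; 3.19 + 6.115 = 9.305.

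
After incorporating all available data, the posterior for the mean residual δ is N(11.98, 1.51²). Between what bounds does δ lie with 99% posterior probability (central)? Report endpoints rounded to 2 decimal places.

[8.09, 15.87]

The posterior is symmetric, so the 99% equal-tailed interval is δ = 11.98 ± z·1.51 with z = 2.576.
Half-width: 2.576 × 1.51 = 3.89.
11.98 − 3.89 = 8.09; 11.98 + 3.89 = 15.87.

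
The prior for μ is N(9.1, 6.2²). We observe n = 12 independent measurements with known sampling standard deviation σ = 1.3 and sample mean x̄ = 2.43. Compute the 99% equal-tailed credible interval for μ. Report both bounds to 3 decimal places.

[1.489, 3.419]

Posterior precision = 1/6.2² + 12/1.3² = 0.0260 + 7.1006 = 7.1266, so posterior SD = 0.3746.
Posterior mean = (9.1/6.2² + 12·2.43/1.3²) / 7.1266 = 2.4543.
Interval: 2.4543 ± 2.576 × 0.3746 → [1.489, 3.419].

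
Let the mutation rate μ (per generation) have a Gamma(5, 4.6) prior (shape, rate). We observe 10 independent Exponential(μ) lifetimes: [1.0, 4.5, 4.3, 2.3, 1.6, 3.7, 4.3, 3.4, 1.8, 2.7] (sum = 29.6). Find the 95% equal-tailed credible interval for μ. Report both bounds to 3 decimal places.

Posterior: Gamma(5+10, 4.6+29.6) = Gamma(15, 34.2) (shape, rate).
Equal-tailed 95% interval: Gamma(15, 34.2) quantiles at 0.025 and 0.975.
Posterior mean ≈ 0.439, SD ≈ 0.113; a Normal approximation gives roughly [0.217, 0.661].
Exact: lower = 0.245; upper = 0.687.

[0.245, 0.687]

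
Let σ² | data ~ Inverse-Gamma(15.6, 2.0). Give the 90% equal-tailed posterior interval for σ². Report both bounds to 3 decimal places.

Inverse-Gamma(15.6, 2.0) quantiles: F⁻¹(0.05) and F⁻¹(0.95).
Equivalently, 1/σ² ~ Gamma(15.6, rate = 2.0); invert its 0.95 and 0.05 quantiles.
Posterior mean ≈ 0.137, SD ≈ 0.037; a Normal approximation gives roughly [0.076, 0.198].
Exact: lower = 0.088; upper = 0.206.

[0.088, 0.206]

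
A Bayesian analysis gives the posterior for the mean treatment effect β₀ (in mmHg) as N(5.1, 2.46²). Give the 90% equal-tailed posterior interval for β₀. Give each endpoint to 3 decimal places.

The posterior is symmetric, so the 90% equal-tailed interval is β₀ = 5.1 ± z·2.46 with z = 1.645.
Half-width: 1.645 × 2.46 = 4.046.
5.1 − 4.046 = 1.054; 5.1 + 4.046 = 9.146.

[1.054, 9.146]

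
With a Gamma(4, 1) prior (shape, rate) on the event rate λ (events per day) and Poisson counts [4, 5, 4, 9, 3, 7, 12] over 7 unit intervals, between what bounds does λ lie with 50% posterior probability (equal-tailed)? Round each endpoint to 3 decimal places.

[5.395, 6.559]

Posterior: Gamma(4+44, 1+7) = Gamma(48, 8) (shape, rate).
Equal-tailed 50% interval: Gamma(48, 8) quantiles at 0.25 and 0.75.
Posterior mean ≈ 6.000, SD ≈ 0.866; a Normal approximation gives roughly [5.416, 6.584].
Exact: lower = 5.395; upper = 6.559.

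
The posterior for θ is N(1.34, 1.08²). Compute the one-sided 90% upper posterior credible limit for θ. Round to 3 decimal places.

2.724

Need U with P(θ ≤ U) = 0.90: U = 1.34 + z_{0.1}·1.08.
z = 1.282; U = 1.34 + 1.282 × 1.08 = 2.724.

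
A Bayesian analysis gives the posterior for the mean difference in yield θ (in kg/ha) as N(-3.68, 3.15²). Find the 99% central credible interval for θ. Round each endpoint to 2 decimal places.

[-11.79, 4.43]

The posterior is symmetric, so the 99% equal-tailed interval is θ = -3.68 ± z·3.15 with z = 2.576.
Half-width: 2.576 × 3.15 = 8.11.
-3.68 − 8.11 = -11.79; -3.68 + 8.11 = 4.43.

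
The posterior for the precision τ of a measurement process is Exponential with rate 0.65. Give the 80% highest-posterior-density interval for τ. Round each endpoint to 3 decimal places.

The exponential density is strictly decreasing on [0, ∞), so the HPD interval is anchored at 0: [0, q] with P(τ ≤ q) = 0.80.
q = −ln(1 − 0.80) / 0.65 = 1.6094 / 0.65 = 2.476.

[0.000, 2.476]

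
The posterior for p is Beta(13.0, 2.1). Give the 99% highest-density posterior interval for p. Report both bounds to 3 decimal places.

The posterior is unimodal and skewed, so the HPD interval has equal density at both endpoints and is the shortest 99% interval.
Solving f(0.603) = f(0.998) with F(0.998) − F(0.603) = 0.99 gives [0.603, 0.998].
For comparison, the equal-tailed interval is [0.569, 0.991]; the HPD is narrower and shifted toward the mode.

[0.603, 0.998]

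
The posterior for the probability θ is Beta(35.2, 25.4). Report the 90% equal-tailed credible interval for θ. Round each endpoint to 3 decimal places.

Posterior: Beta(35.2, 25.4).
Equal-tailed 90% interval: the 0.05 and 0.95 quantiles of Beta(35.2, 25.4).
Posterior mean ≈ 0.581, SD ≈ 0.063; a Normal approximation gives roughly [0.477, 0.684].
Exact: F⁻¹(0.05) = 0.476; F⁻¹(0.95) = 0.683.

[0.476, 0.683]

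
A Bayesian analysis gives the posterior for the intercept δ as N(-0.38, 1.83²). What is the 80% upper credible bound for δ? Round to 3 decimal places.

1.160

Need U with P(δ ≤ U) = 0.80: U = -0.38 + z_{0.2}·1.83.
z = 0.842; U = -0.38 + 0.842 × 1.83 = 1.160.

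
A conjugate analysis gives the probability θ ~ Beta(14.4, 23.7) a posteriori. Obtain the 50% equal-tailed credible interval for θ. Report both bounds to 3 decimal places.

[0.324, 0.430]

Posterior: Beta(14.4, 23.7).
Equal-tailed 50% interval: the 0.25 and 0.75 quantiles of Beta(14.4, 23.7).
Posterior mean ≈ 0.378, SD ≈ 0.078; a Normal approximation gives roughly [0.326, 0.430].
Exact: F⁻¹(0.25) = 0.324; F⁻¹(0.75) = 0.430.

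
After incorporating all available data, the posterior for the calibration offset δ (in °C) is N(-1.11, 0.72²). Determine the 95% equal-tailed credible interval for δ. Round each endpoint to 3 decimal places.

[-2.521, 0.301]

The posterior is symmetric, so the 95% equal-tailed interval is δ = -1.11 ± z·0.72 with z = 1.960.
Half-width: 1.960 × 0.72 = 1.411.
-1.11 − 1.411 = -2.521; -1.11 + 1.411 = 0.301.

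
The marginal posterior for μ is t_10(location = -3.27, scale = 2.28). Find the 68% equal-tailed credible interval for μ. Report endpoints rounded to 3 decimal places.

The t_10 distribution is symmetric; the 68% interval is -3.27 ± t·2.28 with t_{0.84,10} = 1.046.
Half-width: 1.046 × 2.28 = 2.386.
-3.27 − 2.386 = -5.656; -3.27 + 2.386 = -0.884.

[-5.656, -0.884]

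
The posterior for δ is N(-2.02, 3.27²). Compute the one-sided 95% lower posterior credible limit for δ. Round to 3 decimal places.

Need L with P(δ ≥ L) = 0.95: L = -2.02 − z_{0.05}·3.27.
z = 1.645; L = -2.02 − 1.645 × 3.27 = -7.399.

-7.399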